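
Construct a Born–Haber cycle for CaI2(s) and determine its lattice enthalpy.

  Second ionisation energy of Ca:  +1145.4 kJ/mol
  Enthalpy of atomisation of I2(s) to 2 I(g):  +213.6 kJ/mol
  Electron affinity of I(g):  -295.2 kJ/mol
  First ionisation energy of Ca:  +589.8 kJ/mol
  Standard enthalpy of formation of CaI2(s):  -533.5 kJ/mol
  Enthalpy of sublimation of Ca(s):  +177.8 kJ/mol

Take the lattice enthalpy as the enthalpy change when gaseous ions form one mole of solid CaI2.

ΔHf° = 1·ΔHsub + 1·(ΣIE) + 1·D(I2) + 2·EA + U
-533.5 = 1·(+177.8) + 1·(+1735.2) + 1·(+213.6) + 2·(-295.2) + U
U = -533.5 − (+1536.2) = -2069.7 kJ/mol

U = -2069.7 kJ/mol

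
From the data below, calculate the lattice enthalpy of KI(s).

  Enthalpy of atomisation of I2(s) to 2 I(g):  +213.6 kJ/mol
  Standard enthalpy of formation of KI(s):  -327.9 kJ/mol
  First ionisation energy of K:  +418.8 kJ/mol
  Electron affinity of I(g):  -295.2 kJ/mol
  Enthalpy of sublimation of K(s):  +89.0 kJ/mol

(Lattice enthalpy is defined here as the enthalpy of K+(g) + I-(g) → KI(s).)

ΔHf° = 1·ΔHsub + 1·(ΣIE) + 1/2·D(I2) + 1·EA + U
-327.9 = 1·(+89.0) + 1·(+418.8) + 1/2·(+213.6) + 1·(-295.2) + U
U = -327.9 − (+319.4) = -647.3 kJ/mol

U = -647.3 kJ/mol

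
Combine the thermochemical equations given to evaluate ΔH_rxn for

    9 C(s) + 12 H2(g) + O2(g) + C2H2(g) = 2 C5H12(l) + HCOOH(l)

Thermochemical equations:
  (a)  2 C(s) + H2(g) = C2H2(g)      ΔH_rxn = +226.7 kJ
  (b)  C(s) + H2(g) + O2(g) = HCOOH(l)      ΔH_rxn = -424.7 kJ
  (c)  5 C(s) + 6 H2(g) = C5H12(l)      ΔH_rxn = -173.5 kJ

ΔH_rxn = -998.4 kJ

(a) reversed (C2H2(g) must end up as a reactant): -226.7 kJ
(b) as written (HCOOH(l) already on the product side): -424.7 kJ
(c) × 2 (×2 to match 2 C5H12(l) in the target): (2)·(-173.5) = -347.0 kJ
ΔH_rxn = (-1)·(+226.7) + (1)·(-424.7) + (2)·(-173.5) = -998.4 kJ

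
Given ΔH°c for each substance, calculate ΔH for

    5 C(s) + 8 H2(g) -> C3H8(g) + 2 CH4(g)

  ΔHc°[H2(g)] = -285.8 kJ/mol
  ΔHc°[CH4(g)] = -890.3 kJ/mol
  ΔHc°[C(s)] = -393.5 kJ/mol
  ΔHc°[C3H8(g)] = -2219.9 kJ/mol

With combustion enthalpies, reactants minus products:
= [5·(-393.5) + 8·(-285.8)] − [1·(-2219.9) + 2·(-890.3)]
= -253.4 kJ/mol

ΔH = -253.4 kJ/mol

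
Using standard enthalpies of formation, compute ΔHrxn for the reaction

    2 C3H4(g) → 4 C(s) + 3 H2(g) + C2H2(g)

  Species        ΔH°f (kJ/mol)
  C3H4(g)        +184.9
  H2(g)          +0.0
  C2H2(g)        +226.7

Products: 4·(+0.0) + 3·(+0.0) + 1·(+226.7) = +226.7
Reactants: 2·(+184.9) = +369.8
ΔHrxn = (+226.7) − (+369.8) = -143.1 kJ/mol

ΔHrxn = -143.1 kJ/mol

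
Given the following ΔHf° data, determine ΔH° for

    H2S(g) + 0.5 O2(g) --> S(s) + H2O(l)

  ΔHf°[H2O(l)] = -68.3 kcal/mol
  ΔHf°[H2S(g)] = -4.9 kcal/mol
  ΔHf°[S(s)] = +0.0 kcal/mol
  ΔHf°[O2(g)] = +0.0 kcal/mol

ΔH°rxn = Σ nΔHf°(products) − Σ nΔHf°(reactants).
Products: 1·(+0.0) + 1·(-68.3) = -68.3
Reactants: 1·(-4.9) + 1/2·(+0.0) = -4.9
ΔH° = (-68.3) − (-4.9) = -63.4 kcal/mol

ΔH° = -63.4 kcal/mol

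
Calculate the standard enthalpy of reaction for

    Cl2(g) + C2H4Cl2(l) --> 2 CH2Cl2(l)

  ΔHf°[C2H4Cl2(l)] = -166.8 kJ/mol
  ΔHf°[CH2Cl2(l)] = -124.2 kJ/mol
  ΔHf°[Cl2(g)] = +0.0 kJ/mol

ΔH°rxn = Σ nΔHf°(products) − Σ nΔHf°(reactants).
Products: 2·(-124.2) = -248.4
Reactants: 1·(+0.0) + 1·(-166.8) = -166.8
ΔH° = (-248.4) − (-166.8) = -81.6 kJ/mol

ΔH° = -81.6 kJ/mol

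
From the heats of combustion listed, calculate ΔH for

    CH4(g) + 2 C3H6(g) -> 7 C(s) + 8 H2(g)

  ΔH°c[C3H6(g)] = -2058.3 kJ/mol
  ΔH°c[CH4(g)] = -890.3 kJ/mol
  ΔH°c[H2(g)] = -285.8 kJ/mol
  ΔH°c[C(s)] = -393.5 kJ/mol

With combustion enthalpies, reactants minus products:
= [1·(-890.3) + 2·(-2058.3)] − [7·(-393.5) + 8·(-285.8)]
= 34.0 kJ/mol

ΔH = 34.0 kJ/mol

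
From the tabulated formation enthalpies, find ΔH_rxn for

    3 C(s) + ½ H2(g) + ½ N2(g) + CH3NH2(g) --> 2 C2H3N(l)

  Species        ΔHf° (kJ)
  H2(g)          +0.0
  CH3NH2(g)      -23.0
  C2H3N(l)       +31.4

ΔH_rxn = 85.8 kJ

Products: 2·(+31.4) = +62.8
Reactants: 3·(+0.0) + 1/2·(+0.0) + 1/2·(+0.0) + 1·(-23.0) = -23.0
ΔH_rxn = (+62.8) − (-23.0) = 85.8 kJ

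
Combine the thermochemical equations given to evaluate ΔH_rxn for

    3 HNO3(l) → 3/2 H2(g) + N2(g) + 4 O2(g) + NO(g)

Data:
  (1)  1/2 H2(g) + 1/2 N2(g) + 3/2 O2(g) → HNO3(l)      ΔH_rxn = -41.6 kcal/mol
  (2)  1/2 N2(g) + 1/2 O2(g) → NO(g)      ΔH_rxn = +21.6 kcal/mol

ΔH_rxn = 146.4 kcal/mol

(1) reversed and × 3 (reverse to put HNO3(l) on the reactant side; ×3 to match 3 HNO3(l) in the target): (-3)·(-41.6) = +124.8 kcal/mol
(2) as written (NO(g) already on the product side): +21.6 kcal/mol
Summing the manipulated equations, ΔH_rxn = (-3)·(-41.6) + (1)·(+21.6) = 146.4 kcal/mol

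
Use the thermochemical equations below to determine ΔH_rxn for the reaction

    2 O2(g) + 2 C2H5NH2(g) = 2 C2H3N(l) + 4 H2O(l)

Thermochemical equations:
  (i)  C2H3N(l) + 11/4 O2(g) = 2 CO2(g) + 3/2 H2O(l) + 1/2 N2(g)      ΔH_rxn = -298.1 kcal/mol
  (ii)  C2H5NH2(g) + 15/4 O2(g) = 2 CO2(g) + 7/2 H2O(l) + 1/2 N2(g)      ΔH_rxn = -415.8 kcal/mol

(i) reversed and × 2 (C2H3N(l) must end up as a product; scale by 2 for the 2 C2H3N(l)): (-2)·(-298.1) = +596.2 kcal/mol
(ii) × 2 (scale by 2 for the 2 C2H5NH2(g)): (2)·(-415.8) = -831.6 kcal/mol
Combining the equations, ΔH_rxn = (+596.2) + (-831.6) = -235.4 kcal/mol

ΔH_rxn = -235.4 kcal/mol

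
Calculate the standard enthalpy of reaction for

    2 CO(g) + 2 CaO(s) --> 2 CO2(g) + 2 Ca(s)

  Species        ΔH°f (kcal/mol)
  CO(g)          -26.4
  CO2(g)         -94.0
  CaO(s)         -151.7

Products: 2·(-94.0) + 2·(+0.0) = -188.0
Reactants: 2·(-26.4) + 2·(-151.7) = -356.2
ΔH°rxn = (-188.0) − (-356.2) = 168.2 kcal/mol

ΔH°rxn = 168.2 kcal/mol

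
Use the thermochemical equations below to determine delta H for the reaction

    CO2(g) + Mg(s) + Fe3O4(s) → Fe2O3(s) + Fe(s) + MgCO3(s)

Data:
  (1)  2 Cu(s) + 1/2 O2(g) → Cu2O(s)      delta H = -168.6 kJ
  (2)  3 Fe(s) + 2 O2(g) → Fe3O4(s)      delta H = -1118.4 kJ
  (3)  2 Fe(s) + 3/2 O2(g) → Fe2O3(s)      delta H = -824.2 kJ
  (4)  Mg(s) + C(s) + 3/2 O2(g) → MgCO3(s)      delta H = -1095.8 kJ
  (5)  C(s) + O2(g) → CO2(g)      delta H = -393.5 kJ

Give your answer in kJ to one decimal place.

delta H = -408.1 kJ

(1): not needed.
(2) reversed: +1118.4 kJ
(3) as written: -824.2 kJ
(4) as written: -1095.8 kJ
(5) reversed: +393.5 kJ
delta H = (-1)·(-1118.4) + (1)·(-824.2) + (1)·(-1095.8) + (-1)·(-393.5) = -408.1 kJ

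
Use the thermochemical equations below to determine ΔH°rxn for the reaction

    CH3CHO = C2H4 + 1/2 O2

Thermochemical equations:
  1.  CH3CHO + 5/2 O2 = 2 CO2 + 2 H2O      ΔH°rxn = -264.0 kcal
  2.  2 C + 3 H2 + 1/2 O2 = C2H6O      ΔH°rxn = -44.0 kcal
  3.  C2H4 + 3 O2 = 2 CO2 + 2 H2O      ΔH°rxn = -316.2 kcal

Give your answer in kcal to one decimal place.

ΔH°rxn = 52.2 kcal

eq. 1 as written (CH3CHO already on the reactant side): -264.0 kcal
eq. 2: not needed (C appears nowhere else).
eq. 3 reversed (C2H4 must end up as a product): +316.2 kcal
By Hess's law, ΔH°rxn = (-264.0) + (+316.2) = 52.2 kcal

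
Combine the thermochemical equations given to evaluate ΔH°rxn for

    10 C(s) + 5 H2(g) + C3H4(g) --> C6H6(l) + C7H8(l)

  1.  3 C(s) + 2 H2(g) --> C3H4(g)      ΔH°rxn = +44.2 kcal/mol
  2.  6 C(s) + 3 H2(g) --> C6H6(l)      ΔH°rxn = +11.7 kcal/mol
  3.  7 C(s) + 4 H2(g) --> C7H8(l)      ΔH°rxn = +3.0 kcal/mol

ΔH°rxn = -29.5 kcal/mol

eq. 1 reversed (reverse to put C3H4(g) on the reactant side): -44.2 kcal/mol
eq. 2 as written (C6H6(l) already on the product side): +11.7 kcal/mol
eq. 3 as written (C7H8(l) already on the product side): +3.0 kcal/mol
Combining the equations, ΔH°rxn = (-1)·(+44.2) + (1)·(+11.7) + (1)·(+3.0) = -29.5 kcal/mol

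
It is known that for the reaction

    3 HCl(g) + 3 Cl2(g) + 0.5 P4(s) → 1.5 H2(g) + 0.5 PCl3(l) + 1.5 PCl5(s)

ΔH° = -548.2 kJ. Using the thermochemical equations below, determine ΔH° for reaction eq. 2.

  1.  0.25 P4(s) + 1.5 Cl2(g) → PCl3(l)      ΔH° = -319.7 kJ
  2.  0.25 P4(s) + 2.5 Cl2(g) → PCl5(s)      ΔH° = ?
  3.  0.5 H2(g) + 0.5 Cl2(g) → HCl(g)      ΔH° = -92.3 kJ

ΔH° = -443.5 kJ

eq. 1 × 1/2: (1/2)·(-319.7) = -159.85 kJ
eq. 2 × 3/2: contributes 3/2·x
eq. 3 reversed and × 3: (-3)·(-92.3) = +276.9 kJ
-548.2 = (-159.85) + (+276.9) + 3/2·x
x = (-548.2 − (+117.05)) / (3/2) = -443.5 kJ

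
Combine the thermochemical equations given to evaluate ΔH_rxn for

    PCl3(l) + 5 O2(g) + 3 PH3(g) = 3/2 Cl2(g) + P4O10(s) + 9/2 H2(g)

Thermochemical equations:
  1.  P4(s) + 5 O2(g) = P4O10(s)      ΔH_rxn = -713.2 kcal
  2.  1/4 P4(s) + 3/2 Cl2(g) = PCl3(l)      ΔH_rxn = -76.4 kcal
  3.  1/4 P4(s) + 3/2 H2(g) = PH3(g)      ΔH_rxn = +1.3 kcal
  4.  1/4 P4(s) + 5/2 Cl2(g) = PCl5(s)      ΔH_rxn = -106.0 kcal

ΔH_rxn = -640.7 kcal

eq. 1 as written: -713.2 kcal
eq. 2 reversed: +76.4 kcal
eq. 3 reversed and × 3: (-3)·(+1.3) = -3.9 kcal
eq. 4: not needed.
Combining the equations, ΔH_rxn = (1)·(-713.2) + (-1)·(-76.4) + (-3)·(+1.3) = -640.7 kcal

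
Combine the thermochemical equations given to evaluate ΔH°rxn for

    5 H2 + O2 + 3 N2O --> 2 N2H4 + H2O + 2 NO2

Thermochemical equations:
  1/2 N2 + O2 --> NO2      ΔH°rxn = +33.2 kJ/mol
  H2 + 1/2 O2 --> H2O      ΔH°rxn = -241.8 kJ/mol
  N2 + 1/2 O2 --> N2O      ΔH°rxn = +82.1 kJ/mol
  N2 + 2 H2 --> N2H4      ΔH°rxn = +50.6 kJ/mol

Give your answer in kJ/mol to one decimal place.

ΔH°rxn = -320.5 kJ/mol

equation 1 × 2 (scale by 2 for the 2 NO2): (2)·(+33.2) = +66.4 kJ/mol
equation 2 as written (H2O already on the product side): -241.8 kJ/mol
equation 3 reversed and × 3 (reverse to put N2O on the reactant side; ×3 to match 3 N2O in the target): (-3)·(+82.1) = -246.3 kJ/mol
equation 4 × 2 (scale by 2 for the 2 N2H4): (2)·(+50.6) = +101.2 kJ/mol
ΔH°rxn = (2)·(+33.2) + (1)·(-241.8) + (-3)·(+82.1) + (2)·(+50.6) = -320.5 kJ/mol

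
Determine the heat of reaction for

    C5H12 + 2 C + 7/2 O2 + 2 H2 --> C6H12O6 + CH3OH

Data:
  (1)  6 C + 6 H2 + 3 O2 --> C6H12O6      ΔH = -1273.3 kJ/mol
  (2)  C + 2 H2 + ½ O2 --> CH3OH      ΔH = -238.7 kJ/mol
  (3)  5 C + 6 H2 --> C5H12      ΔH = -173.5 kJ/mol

(1) as written (C6H12O6 already on the product side): -1273.3 kJ/mol
(2) as written (CH3OH already on the product side): -238.7 kJ/mol
(3) reversed (reverse to put C5H12 on the reactant side): +173.5 kJ/mol
ΔH = (-1273.3) + (-238.7) + (+173.5) = -1338.5 kJ/mol

ΔH = -1338.5 kJ/mol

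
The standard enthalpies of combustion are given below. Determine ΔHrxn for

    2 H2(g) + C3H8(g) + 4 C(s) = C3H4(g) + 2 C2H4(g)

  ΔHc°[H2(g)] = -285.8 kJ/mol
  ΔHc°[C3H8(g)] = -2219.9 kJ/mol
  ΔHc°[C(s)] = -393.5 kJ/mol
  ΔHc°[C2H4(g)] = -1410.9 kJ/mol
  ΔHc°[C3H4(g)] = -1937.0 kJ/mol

Using ΔH = Σ nΔHc°(reactants) − Σ nΔHc°(products):
= [2·(-285.8) + 1·(-2219.9) + 4·(-393.5)] − [1·(-1937.0) + 2·(-1410.9)]
= 393.3 kJ/mol

ΔHrxn = 393.3 kJ/mol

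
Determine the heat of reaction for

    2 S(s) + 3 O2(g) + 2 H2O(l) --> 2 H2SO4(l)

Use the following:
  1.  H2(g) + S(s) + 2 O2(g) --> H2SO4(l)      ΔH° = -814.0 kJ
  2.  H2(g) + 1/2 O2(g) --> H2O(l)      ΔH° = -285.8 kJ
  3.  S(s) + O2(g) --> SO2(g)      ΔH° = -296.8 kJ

ΔH° = -1056.4 kJ

eq. 1 × 2 (×2 to match 2 H2SO4(l) in the target): (2)·(-814.0) = -1628.0 kJ
eq. 2 reversed and × 2 (reverse to put H2O(l) on the reactant side; ×2 to match 2 H2O(l) in the target): (-2)·(-285.8) = +571.6 kJ
eq. 3: not needed (SO2(g) appears nowhere else).
Since enthalpy is a state function, ΔH° = (-1628.0) + (+571.6) = -1056.4 kJ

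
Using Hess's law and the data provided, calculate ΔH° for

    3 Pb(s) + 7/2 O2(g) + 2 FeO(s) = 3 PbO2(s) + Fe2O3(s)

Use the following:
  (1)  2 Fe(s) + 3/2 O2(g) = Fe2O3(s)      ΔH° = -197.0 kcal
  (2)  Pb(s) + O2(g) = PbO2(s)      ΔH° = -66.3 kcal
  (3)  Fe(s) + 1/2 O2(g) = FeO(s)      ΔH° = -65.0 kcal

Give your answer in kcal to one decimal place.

ΔH° = -265.9 kcal

(1) as written (Fe2O3(s) already on the product side): -197.0 kcal
(2) × 3 (scale by 3 for the 3 PbO2(s)): (3)·(-66.3) = -198.9 kcal
(3) reversed and × 2 (reverse to put FeO(s) on the reactant side; scale by 2 for the 2 FeO(s)): (-2)·(-65.0) = +130.0 kcal
ΔH° = (1)·(-197.0) + (3)·(-66.3) + (-2)·(-65.0) = -265.9 kcal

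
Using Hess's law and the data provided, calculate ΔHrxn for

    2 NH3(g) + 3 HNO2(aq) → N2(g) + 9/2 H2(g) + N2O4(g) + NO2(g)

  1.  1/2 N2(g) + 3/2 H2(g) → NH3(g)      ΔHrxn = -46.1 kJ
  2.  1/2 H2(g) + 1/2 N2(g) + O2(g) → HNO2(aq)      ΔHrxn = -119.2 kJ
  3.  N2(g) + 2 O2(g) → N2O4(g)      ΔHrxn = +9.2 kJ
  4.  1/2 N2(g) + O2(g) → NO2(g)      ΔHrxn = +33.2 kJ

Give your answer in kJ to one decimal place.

eq. 1 reversed and × 2: (-2)·(-46.1) = +92.2 kJ
eq. 2 reversed and × 3: (-3)·(-119.2) = +357.6 kJ
eq. 3 as written: +9.2 kJ
eq. 4 as written: +33.2 kJ
Summing the manipulated equations, ΔHrxn = (+92.2) + (+357.6) + (+9.2) + (+33.2) = 492.2 kJ

ΔHrxn = 492.2 kJ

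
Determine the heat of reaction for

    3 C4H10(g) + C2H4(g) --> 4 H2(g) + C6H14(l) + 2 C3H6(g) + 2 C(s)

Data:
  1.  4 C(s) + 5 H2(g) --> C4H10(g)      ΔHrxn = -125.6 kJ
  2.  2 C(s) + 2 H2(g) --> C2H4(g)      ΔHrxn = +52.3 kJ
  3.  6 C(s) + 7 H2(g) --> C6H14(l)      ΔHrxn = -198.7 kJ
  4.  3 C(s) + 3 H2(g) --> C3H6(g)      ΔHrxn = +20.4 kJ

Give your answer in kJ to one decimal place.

eq. 1 reversed and × 3: (-3)·(-125.6) = +376.8 kJ
eq. 2 reversed: -52.3 kJ
eq. 3 as written: -198.7 kJ
eq. 4 × 2: (2)·(+20.4) = +40.8 kJ
ΔHrxn = (+376.8) + (-52.3) + (-198.7) + (+40.8) = 166.6 kJ

ΔHrxn = 166.6 kJ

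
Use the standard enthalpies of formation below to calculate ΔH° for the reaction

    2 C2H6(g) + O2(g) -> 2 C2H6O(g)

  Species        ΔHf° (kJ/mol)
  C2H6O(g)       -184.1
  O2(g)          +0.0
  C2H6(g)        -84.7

Products: 2·(-184.1) = -368.2
Reactants: 2·(-84.7) + 1·(+0.0) = -169.4
ΔH° = (-368.2) − (-169.4) = -198.8 kJ/mol

ΔH° = -198.8 kJ/mol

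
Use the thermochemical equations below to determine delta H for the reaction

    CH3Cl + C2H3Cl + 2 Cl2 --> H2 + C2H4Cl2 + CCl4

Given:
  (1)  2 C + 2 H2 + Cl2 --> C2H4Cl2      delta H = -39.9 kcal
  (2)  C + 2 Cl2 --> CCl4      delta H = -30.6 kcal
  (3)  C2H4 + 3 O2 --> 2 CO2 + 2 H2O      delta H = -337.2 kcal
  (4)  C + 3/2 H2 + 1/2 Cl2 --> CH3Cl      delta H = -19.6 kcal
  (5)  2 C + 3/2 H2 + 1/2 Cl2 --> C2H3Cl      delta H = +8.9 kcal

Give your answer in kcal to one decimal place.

delta H = -59.8 kcal

(1) as written (C2H4Cl2 already on the product side): -39.9 kcal
(2) as written (CCl4 already on the product side): -30.6 kcal
(3): not needed (H2O appears nowhere else).
(4) reversed (CH3Cl must end up as a reactant): +19.6 kcal
(5) reversed (reverse to put C2H3Cl on the reactant side): -8.9 kcal
By Hess's law, delta H = (-39.9) + (-30.6) + (+19.6) + (-8.9) = -59.8 kcal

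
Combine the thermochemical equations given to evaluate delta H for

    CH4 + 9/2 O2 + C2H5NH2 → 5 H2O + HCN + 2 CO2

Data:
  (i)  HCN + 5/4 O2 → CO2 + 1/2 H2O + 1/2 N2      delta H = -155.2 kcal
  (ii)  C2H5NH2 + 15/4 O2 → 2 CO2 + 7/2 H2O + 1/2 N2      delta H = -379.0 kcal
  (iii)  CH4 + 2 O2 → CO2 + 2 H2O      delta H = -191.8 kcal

(i) reversed (reverse to put HCN on the product side): +155.2 kcal
(ii) as written (C2H5NH2 already on the reactant side): -379.0 kcal
(iii) as written (CH4 already on the reactant side): -191.8 kcal
delta H = (+155.2) + (-379.0) + (-191.8) = -415.6 kcal

delta H = -415.6 kcal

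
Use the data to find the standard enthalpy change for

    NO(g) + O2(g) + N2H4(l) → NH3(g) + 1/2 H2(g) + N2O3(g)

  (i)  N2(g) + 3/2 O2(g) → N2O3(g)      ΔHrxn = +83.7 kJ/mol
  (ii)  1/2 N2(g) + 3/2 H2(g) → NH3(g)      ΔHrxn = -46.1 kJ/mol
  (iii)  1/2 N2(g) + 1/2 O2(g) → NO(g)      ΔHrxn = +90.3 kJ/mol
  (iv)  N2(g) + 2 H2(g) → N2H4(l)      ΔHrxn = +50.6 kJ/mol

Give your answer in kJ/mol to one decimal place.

(i) as written (N2O3(g) already on the product side): +83.7 kJ/mol
(ii) as written (NH3(g) already on the product side): -46.1 kJ/mol
(iii) reversed (reverse to put NO(g) on the reactant side): -90.3 kJ/mol
(iv) reversed (N2H4(l) must end up as a reactant): -50.6 kJ/mol
ΔHrxn = (+83.7) + (-46.1) + (-90.3) + (-50.6) = -103.3 kJ/mol

ΔHrxn = -103.3 kJ/mol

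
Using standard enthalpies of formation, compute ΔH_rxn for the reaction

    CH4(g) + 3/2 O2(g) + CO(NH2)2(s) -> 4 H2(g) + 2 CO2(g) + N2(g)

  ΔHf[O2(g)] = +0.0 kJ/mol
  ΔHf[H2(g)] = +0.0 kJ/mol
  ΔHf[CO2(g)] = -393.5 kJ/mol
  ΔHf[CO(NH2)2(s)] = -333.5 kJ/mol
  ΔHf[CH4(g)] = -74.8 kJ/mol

ΔH_rxn = -378.7 kJ/mol

Products: 4·(+0.0) + 2·(-393.5) + 1·(+0.0) = -787.0
Reactants: 1·(-74.8) + 3/2·(+0.0) + 1·(-333.5) = -408.3
ΔH_rxn = (-787.0) − (-408.3) = -378.7 kJ/mol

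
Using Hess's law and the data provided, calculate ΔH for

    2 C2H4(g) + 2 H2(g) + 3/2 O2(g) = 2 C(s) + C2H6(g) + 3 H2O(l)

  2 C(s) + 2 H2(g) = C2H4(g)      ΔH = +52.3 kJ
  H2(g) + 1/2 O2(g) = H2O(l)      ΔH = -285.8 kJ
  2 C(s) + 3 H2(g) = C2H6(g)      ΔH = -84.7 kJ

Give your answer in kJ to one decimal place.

equation 1 reversed and × 2: (-2)·(+52.3) = -104.6 kJ
equation 2 × 3: (3)·(-285.8) = -857.4 kJ
equation 3 as written: -84.7 kJ
By Hess's law, ΔH = (-2)·(+52.3) + (3)·(-285.8) + (1)·(-84.7) = -1046.7 kJ

ΔH = -1046.7 kJ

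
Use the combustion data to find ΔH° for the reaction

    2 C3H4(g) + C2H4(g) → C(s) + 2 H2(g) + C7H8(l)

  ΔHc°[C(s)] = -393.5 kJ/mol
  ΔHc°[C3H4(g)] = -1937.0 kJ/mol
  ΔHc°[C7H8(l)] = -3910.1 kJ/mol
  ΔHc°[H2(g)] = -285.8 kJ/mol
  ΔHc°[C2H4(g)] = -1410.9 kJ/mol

ΔH° = -409.7 kJ/mol

With combustion enthalpies, reactants minus products:
= [2·(-1937.0) + 1·(-1410.9)] − [1·(-393.5) + 2·(-285.8) + 1·(-3910.1)]
= -409.7 kJ/mol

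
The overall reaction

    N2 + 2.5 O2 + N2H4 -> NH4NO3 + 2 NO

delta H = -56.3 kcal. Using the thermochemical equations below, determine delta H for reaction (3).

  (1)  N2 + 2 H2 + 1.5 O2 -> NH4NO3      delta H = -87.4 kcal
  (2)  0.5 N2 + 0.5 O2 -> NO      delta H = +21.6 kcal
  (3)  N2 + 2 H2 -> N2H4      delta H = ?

delta H = 12.1 kcal

(1) as written (NH4NO3 already on the product side): -87.4 kcal
(2) × 2 (scale by 2 for the 2 NO): (2)·(+21.6) = +43.2 kcal
(3) reversed (N2H4 must end up as a reactant): contributes −x
-56.3 = (-87.4) + (+43.2) − x
x = (-56.3 − (-44.2)) / (-1) = 12.1 kcal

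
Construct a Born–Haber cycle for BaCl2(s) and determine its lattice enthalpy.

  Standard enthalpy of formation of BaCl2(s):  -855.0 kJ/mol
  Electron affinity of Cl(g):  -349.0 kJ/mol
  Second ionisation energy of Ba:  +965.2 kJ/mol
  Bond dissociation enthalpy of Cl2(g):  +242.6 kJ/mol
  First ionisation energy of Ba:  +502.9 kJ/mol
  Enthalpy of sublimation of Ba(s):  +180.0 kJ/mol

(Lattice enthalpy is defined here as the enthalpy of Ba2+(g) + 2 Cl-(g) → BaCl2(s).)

U = -2047.7 kJ/mol

ΔHf° = 1·ΔHsub + 1·(ΣIE) + 1·D(Cl2) + 2·EA + U
-855.0 = 1·(+180.0) + 1·(+1468.1) + 1·(+242.6) + 2·(-349.0) + U
U = -855.0 − (+1192.7) = -2047.7 kJ/mol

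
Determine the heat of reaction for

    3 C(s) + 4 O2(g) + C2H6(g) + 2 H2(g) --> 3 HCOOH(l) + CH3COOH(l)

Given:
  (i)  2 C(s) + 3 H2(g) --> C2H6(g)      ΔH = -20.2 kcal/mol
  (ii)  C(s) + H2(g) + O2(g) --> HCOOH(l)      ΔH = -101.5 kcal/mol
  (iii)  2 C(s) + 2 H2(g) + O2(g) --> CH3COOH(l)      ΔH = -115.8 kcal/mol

(i) reversed: +20.2 kcal/mol
(ii) × 3: (3)·(-101.5) = -304.5 kcal/mol
(iii) as written: -115.8 kcal/mol
Combining the equations, ΔH = (+20.2) + (-304.5) + (-115.8) = -400.1 kcal/mol

ΔH = -400.1 kcal/mol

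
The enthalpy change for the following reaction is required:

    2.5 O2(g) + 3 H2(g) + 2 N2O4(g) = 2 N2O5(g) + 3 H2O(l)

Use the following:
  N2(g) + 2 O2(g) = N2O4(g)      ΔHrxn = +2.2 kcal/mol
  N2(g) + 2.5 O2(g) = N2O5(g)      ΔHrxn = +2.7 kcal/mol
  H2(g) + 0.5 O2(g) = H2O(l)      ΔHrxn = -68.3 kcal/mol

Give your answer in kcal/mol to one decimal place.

ΔHrxn = -203.9 kcal/mol

equation 1 reversed and × 2: (-2)·(+2.2) = -4.4 kcal/mol
equation 2 × 2: (2)·(+2.7) = +5.4 kcal/mol
equation 3 × 3: (3)·(-68.3) = -204.9 kcal/mol
ΔHrxn = (-2)·(+2.2) + (2)·(+2.7) + (3)·(-68.3) = -203.9 kcal/mol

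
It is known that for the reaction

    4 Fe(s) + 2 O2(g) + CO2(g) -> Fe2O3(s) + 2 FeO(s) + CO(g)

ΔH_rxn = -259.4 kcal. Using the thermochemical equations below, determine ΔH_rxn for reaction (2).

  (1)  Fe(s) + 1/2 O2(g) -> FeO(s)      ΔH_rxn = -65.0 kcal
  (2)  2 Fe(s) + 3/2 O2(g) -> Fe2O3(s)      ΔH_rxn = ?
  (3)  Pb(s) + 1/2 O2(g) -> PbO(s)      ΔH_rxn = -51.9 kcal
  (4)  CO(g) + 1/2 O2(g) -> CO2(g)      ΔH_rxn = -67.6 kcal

ΔH_rxn = -197.0 kcal

(1) × 2: (2)·(-65.0) = -130.0 kcal
(2) as written: contributes x
(3): not needed.
(4) reversed: +67.6 kcal
-259.4 = (-130.0) + (+67.6) + x
x = (-259.4 − (-62.4)) / (1) = -197.0 kcal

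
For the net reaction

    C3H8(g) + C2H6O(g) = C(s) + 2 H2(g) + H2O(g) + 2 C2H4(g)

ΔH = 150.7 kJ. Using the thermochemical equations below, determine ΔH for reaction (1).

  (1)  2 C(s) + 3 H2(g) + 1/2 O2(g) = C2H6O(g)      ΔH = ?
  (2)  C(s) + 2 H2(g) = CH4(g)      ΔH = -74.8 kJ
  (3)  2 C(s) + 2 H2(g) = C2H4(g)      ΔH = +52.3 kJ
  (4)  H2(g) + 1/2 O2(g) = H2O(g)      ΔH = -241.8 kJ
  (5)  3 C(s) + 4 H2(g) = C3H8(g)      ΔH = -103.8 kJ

(1) reversed: contributes −x
(2): not needed.
(3) × 2: (2)·(+52.3) = +104.6 kJ
(4) as written: -241.8 kJ
(5) reversed: +103.8 kJ
+150.7 = (+104.6) + (-241.8) + (+103.8) − x
x = (+150.7 − (-33.4)) / (-1) = -184.1 kJ

ΔH = -184.1 kJ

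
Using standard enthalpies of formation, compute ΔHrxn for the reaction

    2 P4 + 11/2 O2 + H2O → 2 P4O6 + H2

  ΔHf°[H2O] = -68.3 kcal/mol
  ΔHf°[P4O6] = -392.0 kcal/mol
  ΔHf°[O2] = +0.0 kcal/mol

Products: 2·(-392.0) + 1·(+0.0) = -784.0
Reactants: 2·(+0.0) + 11/2·(+0.0) + 1·(-68.3) = -68.3
ΔHrxn = (-784.0) − (-68.3) = -715.7 kcal/mol

ΔHrxn = -715.7 kcal/mol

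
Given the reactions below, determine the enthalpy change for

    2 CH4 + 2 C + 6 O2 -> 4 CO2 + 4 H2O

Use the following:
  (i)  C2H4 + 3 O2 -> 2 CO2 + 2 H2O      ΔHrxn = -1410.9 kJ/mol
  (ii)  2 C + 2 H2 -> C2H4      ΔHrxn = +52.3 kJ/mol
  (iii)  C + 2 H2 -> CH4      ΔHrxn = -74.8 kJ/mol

(i) × 2: (2)·(-1410.9) = -2821.8 kJ/mol
(ii) × 2: (2)·(+52.3) = +104.6 kJ/mol
(iii) reversed and × 2: (-2)·(-74.8) = +149.6 kJ/mol
ΔHrxn = (-2821.8) + (+104.6) + (+149.6) = -2567.6 kJ/mol

ΔHrxn = -2567.6 kJ/mol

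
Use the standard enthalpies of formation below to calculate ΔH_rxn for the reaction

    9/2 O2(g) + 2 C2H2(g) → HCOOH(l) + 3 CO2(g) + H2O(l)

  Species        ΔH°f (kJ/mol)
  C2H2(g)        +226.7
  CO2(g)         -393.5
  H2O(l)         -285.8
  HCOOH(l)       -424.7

ΔH°rxn = Σ nΔHf°(products) − Σ nΔHf°(reactants).
Products: 1·(-424.7) + 3·(-393.5) + 1·(-285.8) = -1891.0
Reactants: 9/2·(+0.0) + 2·(+226.7) = +453.4
ΔH_rxn = (-1891.0) − (+453.4) = -2344.4 kJ/mol

ΔH_rxn = -2344.4 kJ/mol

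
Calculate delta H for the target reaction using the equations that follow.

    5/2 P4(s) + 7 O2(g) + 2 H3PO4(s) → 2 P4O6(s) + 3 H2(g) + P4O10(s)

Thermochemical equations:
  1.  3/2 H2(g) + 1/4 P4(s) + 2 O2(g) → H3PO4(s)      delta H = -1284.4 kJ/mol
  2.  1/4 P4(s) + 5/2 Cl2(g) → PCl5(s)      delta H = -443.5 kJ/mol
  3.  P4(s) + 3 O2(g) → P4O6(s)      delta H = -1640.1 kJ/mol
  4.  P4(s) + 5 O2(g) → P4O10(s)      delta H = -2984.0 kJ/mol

eq. 1 reversed and × 2 (reverse to put H3PO4(s) on the reactant side; scale by 2 for the 2 H3PO4(s)): (-2)·(-1284.4) = +2568.8 kJ/mol
eq. 2: not needed (Cl2(g) appears nowhere else).
eq. 3 × 2 (×2 to match 2 P4O6(s) in the target): (2)·(-1640.1) = -3280.2 kJ/mol
eq. 4 as written (P4O10(s) already on the product side): -2984.0 kJ/mol
By Hess's law, delta H = (+2568.8) + (-3280.2) + (-2984.0) = -3695.4 kJ/mol

delta H = -3695.4 kJ/mol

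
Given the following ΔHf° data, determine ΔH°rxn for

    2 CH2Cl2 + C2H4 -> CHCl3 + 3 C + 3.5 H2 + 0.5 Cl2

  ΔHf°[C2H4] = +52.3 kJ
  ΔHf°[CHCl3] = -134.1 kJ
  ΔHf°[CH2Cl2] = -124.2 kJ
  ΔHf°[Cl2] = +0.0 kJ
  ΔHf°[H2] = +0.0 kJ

ΔH°rxn = 62.0 kJ

Products: 1·(-134.1) + 3·(+0.0) + 7/2·(+0.0) + 1/2·(+0.0) = -134.1
Reactants: 2·(-124.2) + 1·(+52.3) = -196.1
ΔH°rxn = (-134.1) − (-196.1) = 62.0 kJ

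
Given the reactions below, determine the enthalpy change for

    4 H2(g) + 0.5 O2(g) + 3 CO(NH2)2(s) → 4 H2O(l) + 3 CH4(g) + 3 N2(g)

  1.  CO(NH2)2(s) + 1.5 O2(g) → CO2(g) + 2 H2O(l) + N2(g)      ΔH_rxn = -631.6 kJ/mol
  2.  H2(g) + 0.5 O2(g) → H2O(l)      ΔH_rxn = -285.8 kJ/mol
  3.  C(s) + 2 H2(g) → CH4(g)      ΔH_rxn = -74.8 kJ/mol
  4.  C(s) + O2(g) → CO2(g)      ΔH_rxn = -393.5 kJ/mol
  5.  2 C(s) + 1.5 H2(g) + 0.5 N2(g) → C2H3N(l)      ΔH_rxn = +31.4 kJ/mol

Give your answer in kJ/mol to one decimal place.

eq. 1 × 3: (3)·(-631.6) = -1894.8 kJ/mol
eq. 2 reversed and × 2: (-2)·(-285.8) = +571.6 kJ/mol
eq. 3 × 3: (3)·(-74.8) = -224.4 kJ/mol
eq. 4 reversed and × 3: (-3)·(-393.5) = +1180.5 kJ/mol
eq. 5: not needed.
Since enthalpy is a state function, ΔH_rxn = (3)·(-631.6) + (-2)·(-285.8) + (3)·(-74.8) + (-3)·(-393.5) = -367.1 kJ/mol

ΔH_rxn = -367.1 kJ/mol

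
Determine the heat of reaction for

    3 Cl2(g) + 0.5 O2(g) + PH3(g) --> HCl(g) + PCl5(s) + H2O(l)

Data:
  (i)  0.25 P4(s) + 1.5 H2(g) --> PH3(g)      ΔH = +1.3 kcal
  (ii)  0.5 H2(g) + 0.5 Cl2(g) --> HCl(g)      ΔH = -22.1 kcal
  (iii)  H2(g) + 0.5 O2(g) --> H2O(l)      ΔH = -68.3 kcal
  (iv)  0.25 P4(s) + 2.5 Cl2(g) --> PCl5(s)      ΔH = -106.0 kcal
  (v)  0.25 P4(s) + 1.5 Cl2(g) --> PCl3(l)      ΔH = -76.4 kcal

(i) reversed: -1.3 kcal
(ii) as written: -22.1 kcal
(iii) as written: -68.3 kcal
(iv) as written: -106.0 kcal
(v): not needed.
Combining the equations, ΔH = (-1.3) + (-22.1) + (-68.3) + (-106.0) = -197.7 kcal

ΔH = -197.7 kcal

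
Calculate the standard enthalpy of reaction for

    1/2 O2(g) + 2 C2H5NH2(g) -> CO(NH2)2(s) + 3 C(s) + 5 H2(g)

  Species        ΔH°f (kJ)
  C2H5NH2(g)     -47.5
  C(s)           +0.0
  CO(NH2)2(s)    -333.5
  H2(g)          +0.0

ΔH°rxn = -238.5 kJ

ΔH°rxn = Σ nΔHf°(products) − Σ nΔHf°(reactants).
Products: 1·(-333.5) + 3·(+0.0) + 5·(+0.0) = -333.5
Reactants: 1/2·(+0.0) + 2·(-47.5) = -95.0
ΔH°rxn = (-333.5) − (-95.0) = -238.5 kJ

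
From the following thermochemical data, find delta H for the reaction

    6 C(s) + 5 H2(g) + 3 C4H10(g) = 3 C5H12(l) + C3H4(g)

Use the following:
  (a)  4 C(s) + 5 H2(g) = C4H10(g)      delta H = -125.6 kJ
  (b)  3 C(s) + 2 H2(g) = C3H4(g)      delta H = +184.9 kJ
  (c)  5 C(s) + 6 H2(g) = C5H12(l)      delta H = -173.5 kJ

(a) reversed and × 3: (-3)·(-125.6) = +376.8 kJ
(b) as written: +184.9 kJ
(c) × 3: (3)·(-173.5) = -520.5 kJ
By Hess's law, delta H = (+376.8) + (+184.9) + (-520.5) = 41.2 kJ

delta H = 41.2 kJ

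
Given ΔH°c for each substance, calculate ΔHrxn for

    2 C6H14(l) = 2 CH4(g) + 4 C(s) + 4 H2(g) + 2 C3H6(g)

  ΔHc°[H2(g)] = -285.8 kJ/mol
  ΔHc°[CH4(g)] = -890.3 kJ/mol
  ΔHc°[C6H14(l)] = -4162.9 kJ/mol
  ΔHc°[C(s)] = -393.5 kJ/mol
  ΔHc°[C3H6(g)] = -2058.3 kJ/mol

Using ΔH = Σ nΔHc°(reactants) − Σ nΔHc°(products):
= [2·(-4162.9)] − [2·(-890.3) + 4·(-393.5) + 4·(-285.8) + 2·(-2058.3)]
= 288.6 kJ/mol

ΔHrxn = 288.6 kJ/mol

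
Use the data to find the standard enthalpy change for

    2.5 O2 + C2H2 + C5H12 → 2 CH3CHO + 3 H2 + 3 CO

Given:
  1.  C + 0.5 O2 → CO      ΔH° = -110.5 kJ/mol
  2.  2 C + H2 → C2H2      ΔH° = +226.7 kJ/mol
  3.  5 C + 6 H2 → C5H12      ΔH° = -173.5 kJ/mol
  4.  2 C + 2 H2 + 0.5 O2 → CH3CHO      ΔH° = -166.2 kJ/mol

eq. 1 × 3 (×3 to match 3 CO in the target): (3)·(-110.5) = -331.5 kJ/mol
eq. 2 reversed (reverse to put C2H2 on the reactant side): -226.7 kJ/mol
eq. 3 reversed (reverse to put C5H12 on the reactant side): +173.5 kJ/mol
eq. 4 × 2 (×2 to match 2 CH3CHO in the target): (2)·(-166.2) = -332.4 kJ/mol
By Hess's law, ΔH° = (-331.5) + (-226.7) + (+173.5) + (-332.4) = -717.1 kJ/mol

ΔH° = -717.1 kJ/mol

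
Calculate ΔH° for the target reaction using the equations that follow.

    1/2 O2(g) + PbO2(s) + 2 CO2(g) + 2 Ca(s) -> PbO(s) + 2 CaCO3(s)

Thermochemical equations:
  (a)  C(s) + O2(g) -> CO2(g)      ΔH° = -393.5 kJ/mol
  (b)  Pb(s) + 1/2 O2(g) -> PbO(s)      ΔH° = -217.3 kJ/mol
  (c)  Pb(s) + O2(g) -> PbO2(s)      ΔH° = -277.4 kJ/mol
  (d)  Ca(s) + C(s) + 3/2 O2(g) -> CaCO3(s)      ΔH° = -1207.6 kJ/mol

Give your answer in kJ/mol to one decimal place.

(a) reversed and × 2 (reverse to put CO2(g) on the reactant side; ×2 to match 2 CO2(g) in the target): (-2)·(-393.5) = +787.0 kJ/mol
(b) as written (PbO(s) already on the product side): -217.3 kJ/mol
(c) reversed (PbO2(s) must end up as a reactant): +277.4 kJ/mol
(d) × 2 (scale by 2 for the 2 CaCO3(s)): (2)·(-1207.6) = -2415.2 kJ/mol
Since enthalpy is a state function, ΔH° = (+787.0) + (-217.3) + (+277.4) + (-2415.2) = -1568.1 kJ/mol

ΔH° = -1568.1 kJ/mol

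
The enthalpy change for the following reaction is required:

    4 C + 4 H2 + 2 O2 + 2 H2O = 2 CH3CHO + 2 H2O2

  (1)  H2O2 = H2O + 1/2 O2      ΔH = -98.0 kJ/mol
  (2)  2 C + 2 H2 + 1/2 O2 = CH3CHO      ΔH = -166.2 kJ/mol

(1) reversed and × 2 (H2O2 must end up as a product; scale by 2 for the 2 H2O2): (-2)·(-98.0) = +196.0 kJ/mol
(2) × 2 (scale by 2 for the 2 CH3CHO): (2)·(-166.2) = -332.4 kJ/mol
Since enthalpy is a state function, ΔH = (+196.0) + (-332.4) = -136.4 kJ/mol

ΔH = -136.4 kJ/mol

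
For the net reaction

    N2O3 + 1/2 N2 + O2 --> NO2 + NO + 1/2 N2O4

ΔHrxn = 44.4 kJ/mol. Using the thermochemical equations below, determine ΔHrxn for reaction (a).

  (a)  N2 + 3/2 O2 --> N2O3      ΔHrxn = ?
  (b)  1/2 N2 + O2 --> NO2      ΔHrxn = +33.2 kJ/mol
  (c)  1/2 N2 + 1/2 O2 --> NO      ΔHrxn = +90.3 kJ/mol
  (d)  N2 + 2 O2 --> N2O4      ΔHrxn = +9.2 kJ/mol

(a) reversed (N2O3 must end up as a reactant): contributes −x
(b) as written (NO2 already on the product side): +33.2 kJ/mol
(c) as written (NO already on the product side): +90.3 kJ/mol
(d) × 1/2 (×1/2 to match 1/2 N2O4 in the target): (1/2)·(+9.2) = +4.6 kJ/mol
+44.4 = (+33.2) + (+90.3) + (+4.6) − x
x = (+44.4 − (+128.1)) / (-1) = 83.7 kJ/mol

ΔHrxn = 83.7 kJ/mol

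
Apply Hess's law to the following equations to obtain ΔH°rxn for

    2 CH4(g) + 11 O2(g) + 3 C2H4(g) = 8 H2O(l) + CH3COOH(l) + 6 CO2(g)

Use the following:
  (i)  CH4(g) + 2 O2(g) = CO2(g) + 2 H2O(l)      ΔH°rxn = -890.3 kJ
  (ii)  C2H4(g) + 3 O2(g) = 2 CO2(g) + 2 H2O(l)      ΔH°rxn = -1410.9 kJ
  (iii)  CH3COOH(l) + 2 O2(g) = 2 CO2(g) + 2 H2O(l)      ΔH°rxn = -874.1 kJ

(i) × 2: (2)·(-890.3) = -1780.6 kJ
(ii) × 3: (3)·(-1410.9) = -4232.7 kJ
(iii) reversed: +874.1 kJ
ΔH°rxn = (2)·(-890.3) + (3)·(-1410.9) + (-1)·(-874.1) = -5139.2 kJ

ΔH°rxn = -5139.2 kJ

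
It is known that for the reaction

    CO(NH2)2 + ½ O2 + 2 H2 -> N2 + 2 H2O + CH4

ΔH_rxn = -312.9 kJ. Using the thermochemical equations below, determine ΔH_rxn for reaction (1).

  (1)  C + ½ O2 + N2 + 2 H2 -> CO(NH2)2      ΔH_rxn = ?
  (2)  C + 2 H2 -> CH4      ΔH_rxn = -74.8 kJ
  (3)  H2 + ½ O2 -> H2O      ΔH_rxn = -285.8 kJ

ΔH_rxn = -333.5 kJ

(1) reversed (CO(NH2)2 must end up as a reactant): contributes −x
(2) as written (CH4 already on the product side): -74.8 kJ
(3) × 2 (scale by 2 for the 2 H2O): (2)·(-285.8) = -571.6 kJ
-312.9 = (-74.8) + (-571.6) − x
x = (-312.9 − (-646.4)) / (-1) = -333.5 kJ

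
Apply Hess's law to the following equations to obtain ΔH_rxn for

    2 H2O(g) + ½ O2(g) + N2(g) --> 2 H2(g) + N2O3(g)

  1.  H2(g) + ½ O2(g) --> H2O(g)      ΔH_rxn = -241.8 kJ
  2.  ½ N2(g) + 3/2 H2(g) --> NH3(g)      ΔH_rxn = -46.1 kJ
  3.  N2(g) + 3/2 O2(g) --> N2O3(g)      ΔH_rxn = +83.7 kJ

eq. 1 reversed and × 2: (-2)·(-241.8) = +483.6 kJ
eq. 2: not needed.
eq. 3 as written: +83.7 kJ
Since enthalpy is a state function, ΔH_rxn = (-2)·(-241.8) + (1)·(+83.7) = 567.3 kJ

ΔH_rxn = 567.3 kJ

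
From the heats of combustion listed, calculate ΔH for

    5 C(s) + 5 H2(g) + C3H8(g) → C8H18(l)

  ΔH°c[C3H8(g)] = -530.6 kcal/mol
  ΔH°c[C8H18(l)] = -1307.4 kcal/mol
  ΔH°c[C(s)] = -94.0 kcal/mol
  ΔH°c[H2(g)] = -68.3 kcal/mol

Using ΔH = Σ nΔHc°(reactants) − Σ nΔHc°(products):
= [5·(-94.0) + 5·(-68.3) + 1·(-530.6)] − [1·(-1307.4)]
= -34.7 kcal/mol

ΔH = -34.7 kcal/mol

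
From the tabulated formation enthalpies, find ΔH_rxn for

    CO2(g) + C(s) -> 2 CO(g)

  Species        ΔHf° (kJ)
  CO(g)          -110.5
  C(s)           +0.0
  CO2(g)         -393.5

ΔH_rxn = 172.5 kJ

Products: 2·(-110.5) = -221.0
Reactants: 1·(-393.5) + 1·(+0.0) = -393.5
ΔH_rxn = (-221.0) − (-393.5) = 172.5 kJ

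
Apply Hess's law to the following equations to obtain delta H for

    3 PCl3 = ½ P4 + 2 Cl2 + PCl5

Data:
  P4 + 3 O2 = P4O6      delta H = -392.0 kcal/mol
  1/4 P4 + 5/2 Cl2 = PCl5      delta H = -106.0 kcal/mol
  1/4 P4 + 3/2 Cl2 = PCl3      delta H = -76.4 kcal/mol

equation 1: not needed.
equation 2 as written: -106.0 kcal/mol
equation 3 reversed and × 3: (-3)·(-76.4) = +229.2 kcal/mol
Combining the equations, delta H = (-106.0) + (+229.2) = 123.2 kcal/mol

delta H = 123.2 kcal/mol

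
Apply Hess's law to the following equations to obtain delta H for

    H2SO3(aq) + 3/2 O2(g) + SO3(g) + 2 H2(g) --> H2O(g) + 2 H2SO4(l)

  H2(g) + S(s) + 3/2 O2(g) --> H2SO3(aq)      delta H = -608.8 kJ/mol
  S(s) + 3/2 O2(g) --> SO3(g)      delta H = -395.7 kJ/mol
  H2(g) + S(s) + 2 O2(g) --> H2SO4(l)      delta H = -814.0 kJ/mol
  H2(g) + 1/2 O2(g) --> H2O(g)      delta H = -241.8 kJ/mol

delta H = -865.3 kJ/mol

equation 1 reversed (reverse to put H2SO3(aq) on the reactant side): +608.8 kJ/mol
equation 2 reversed (SO3(g) must end up as a reactant): +395.7 kJ/mol
equation 3 × 2 (×2 to match 2 H2SO4(l) in the target): (2)·(-814.0) = -1628.0 kJ/mol
equation 4 as written (H2O(g) already on the product side): -241.8 kJ/mol
delta H = (+608.8) + (+395.7) + (-1628.0) + (-241.8) = -865.3 kJ/mol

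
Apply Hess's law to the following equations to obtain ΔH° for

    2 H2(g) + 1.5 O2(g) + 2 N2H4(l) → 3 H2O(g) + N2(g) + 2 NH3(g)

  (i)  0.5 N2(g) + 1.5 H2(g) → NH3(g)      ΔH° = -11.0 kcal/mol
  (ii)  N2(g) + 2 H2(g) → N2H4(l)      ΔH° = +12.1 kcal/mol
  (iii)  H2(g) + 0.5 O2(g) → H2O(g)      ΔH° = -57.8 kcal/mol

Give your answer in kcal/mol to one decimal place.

(i) × 2: (2)·(-11.0) = -22.0 kcal/mol
(ii) reversed and × 2: (-2)·(+12.1) = -24.2 kcal/mol
(iii) × 3: (3)·(-57.8) = -173.4 kcal/mol
Summing the manipulated equations, ΔH° = (2)·(-11.0) + (-2)·(+12.1) + (3)·(-57.8) = -219.6 kcal/mol

ΔH° = -219.6 kcal/mol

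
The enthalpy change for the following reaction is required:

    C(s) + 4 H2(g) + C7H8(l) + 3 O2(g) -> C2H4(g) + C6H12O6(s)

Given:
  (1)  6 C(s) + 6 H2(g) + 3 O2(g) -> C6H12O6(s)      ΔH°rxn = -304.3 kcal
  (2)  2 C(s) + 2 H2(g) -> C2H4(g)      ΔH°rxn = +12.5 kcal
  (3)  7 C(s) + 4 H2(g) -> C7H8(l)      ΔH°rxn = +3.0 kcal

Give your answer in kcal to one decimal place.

(1) as written (C6H12O6(s) already on the product side): -304.3 kcal
(2) as written (C2H4(g) already on the product side): +12.5 kcal
(3) reversed (C7H8(l) must end up as a reactant): -3.0 kcal
ΔH°rxn = (1)·(-304.3) + (1)·(+12.5) + (-1)·(+3.0) = -294.8 kcal

ΔH°rxn = -294.8 kcal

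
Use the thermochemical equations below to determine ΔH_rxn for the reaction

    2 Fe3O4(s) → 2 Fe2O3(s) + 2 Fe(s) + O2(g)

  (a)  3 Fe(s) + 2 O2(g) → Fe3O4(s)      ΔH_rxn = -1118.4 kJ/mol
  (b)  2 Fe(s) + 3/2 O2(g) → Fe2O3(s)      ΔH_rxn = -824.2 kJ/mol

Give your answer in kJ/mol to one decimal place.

ΔH_rxn = 588.4 kJ/mol

(a) reversed and × 2 (Fe3O4(s) must end up as a reactant; ×2 to match 2 Fe3O4(s) in the target): (-2)·(-1118.4) = +2236.8 kJ/mol
(b) × 2 (scale by 2 for the 2 Fe2O3(s)): (2)·(-824.2) = -1648.4 kJ/mol
ΔH_rxn = (-2)·(-1118.4) + (2)·(-824.2) = 588.4 kJ/mol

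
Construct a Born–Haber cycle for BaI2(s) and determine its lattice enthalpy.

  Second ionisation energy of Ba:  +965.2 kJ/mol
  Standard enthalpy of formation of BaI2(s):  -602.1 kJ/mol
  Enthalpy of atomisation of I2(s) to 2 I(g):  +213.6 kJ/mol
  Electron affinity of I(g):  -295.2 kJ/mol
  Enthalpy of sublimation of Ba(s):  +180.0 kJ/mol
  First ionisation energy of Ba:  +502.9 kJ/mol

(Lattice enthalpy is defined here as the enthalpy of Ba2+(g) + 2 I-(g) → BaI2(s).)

ΔHf° = 1·ΔHsub + 1·(ΣIE) + 1·D(I2) + 2·EA + U
-602.1 = 1·(+180.0) + 1·(+1468.1) + 1·(+213.6) + 2·(-295.2) + U
U = -602.1 − (+1271.3) = -1873.4 kJ/mol

U = -1873.4 kJ/mol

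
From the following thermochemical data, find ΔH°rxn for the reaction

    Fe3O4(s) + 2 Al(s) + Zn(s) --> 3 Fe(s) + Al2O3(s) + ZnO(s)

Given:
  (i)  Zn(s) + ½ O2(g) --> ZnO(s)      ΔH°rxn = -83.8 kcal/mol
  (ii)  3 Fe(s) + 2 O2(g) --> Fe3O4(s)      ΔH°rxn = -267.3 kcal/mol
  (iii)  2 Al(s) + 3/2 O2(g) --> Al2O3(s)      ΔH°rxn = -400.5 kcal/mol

ΔH°rxn = -217.0 kcal/mol

(i) as written (ZnO(s) already on the product side): -83.8 kcal/mol
(ii) reversed (Fe3O4(s) must end up as a reactant): +267.3 kcal/mol
(iii) as written (Al2O3(s) already on the product side): -400.5 kcal/mol
ΔH°rxn = (1)·(-83.8) + (-1)·(-267.3) + (1)·(-400.5) = -217.0 kcal/mol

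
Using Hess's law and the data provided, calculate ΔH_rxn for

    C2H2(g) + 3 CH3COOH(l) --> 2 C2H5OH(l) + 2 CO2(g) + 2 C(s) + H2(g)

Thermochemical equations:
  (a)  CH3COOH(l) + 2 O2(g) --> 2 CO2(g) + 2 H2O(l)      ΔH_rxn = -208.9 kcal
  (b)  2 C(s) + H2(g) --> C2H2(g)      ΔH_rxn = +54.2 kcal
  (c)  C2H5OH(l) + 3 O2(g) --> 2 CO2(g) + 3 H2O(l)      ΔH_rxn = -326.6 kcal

ΔH_rxn = -27.7 kcal

(a) × 3 (×3 to match 3 CH3COOH(l) in the target): (3)·(-208.9) = -626.7 kcal
(b) reversed (C2H2(g) must end up as a reactant): -54.2 kcal
(c) reversed and × 2 (reverse to put C2H5OH(l) on the product side; scale by 2 for the 2 C2H5OH(l)): (-2)·(-326.6) = +653.2 kcal
Since enthalpy is a state function, ΔH_rxn = (3)·(-208.9) + (-1)·(+54.2) + (-2)·(-326.6) = -27.7 kcal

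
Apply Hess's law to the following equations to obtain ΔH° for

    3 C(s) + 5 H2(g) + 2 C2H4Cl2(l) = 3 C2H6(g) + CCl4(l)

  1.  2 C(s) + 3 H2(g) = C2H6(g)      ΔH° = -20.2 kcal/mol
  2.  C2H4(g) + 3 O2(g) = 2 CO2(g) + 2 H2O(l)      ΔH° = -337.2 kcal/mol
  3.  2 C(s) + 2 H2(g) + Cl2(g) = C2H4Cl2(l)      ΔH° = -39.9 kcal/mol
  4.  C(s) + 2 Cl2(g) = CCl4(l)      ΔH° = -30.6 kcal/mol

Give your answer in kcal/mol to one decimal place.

ΔH° = -11.4 kcal/mol

eq. 1 × 3: (3)·(-20.2) = -60.6 kcal/mol
eq. 2: not needed.
eq. 3 reversed and × 2: (-2)·(-39.9) = +79.8 kcal/mol
eq. 4 as written: -30.6 kcal/mol
ΔH° = (3)·(-20.2) + (-2)·(-39.9) + (1)·(-30.6) = -11.4 kcal/mol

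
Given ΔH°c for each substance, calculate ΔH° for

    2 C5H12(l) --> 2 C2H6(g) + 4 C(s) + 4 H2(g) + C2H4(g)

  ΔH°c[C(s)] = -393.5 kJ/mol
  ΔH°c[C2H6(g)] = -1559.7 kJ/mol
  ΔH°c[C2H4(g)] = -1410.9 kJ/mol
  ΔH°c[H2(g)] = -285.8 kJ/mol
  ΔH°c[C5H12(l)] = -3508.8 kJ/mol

ΔH° = 229.9 kJ/mol

With combustion enthalpies, reactants minus products:
= [2·(-3508.8)] − [2·(-1559.7) + 4·(-393.5) + 4·(-285.8) + 1·(-1410.9)]
= 229.9 kJ/mol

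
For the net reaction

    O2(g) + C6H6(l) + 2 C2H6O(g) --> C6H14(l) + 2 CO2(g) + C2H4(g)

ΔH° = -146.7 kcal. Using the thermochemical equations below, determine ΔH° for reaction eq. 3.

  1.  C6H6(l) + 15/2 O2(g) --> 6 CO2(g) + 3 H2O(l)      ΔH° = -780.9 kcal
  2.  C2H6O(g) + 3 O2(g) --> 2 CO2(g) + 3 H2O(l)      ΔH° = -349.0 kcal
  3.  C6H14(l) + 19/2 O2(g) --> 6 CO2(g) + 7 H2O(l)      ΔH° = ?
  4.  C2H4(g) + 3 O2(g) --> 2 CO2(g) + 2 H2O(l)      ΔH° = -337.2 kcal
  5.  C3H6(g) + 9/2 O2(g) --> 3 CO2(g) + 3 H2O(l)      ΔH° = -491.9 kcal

eq. 1 as written: -780.9 kcal
eq. 2 × 2: (2)·(-349.0) = -698.0 kcal
eq. 3 reversed: contributes −x
eq. 4 reversed: +337.2 kcal
eq. 5: not needed.
-146.7 = (-780.9) + (-698.0) + (+337.2) − x
x = (-146.7 − (-1141.7)) / (-1) = -995.0 kcal

ΔH° = -995.0 kcal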